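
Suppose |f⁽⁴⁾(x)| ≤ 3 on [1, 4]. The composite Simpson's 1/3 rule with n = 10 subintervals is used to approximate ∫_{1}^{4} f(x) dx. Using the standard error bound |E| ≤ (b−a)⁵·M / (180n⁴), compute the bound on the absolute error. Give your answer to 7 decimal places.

|E| ≤ (3)⁵·3 / (180·10⁴) = 729/1800000 = 0.0004050.

0.0004050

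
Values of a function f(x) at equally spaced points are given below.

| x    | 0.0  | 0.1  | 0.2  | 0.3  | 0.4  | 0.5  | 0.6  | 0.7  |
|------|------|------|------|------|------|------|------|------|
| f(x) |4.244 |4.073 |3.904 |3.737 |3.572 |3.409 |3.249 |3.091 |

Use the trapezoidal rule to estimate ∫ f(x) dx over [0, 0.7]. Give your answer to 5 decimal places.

2.56115

h = 0.1, n = 7.
(h/2)·[y₀ + 2y₁ + 2y₂ + 2y₃ + 2y₄ + 2y₅ + 2y₆ + y₇] = 0.05·(51.223) = 2.56115.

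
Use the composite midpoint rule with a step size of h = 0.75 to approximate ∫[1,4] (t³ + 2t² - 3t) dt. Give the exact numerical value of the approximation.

h = (4 − 1)/4 = 0.75.
Midpoints m₁,…,m₄ = 1.375, 2.125, 2.875, 3.625.
f(m₁)=2.255859375, f(m₂)=12.251953125, f(m₃)=31.669921875, f(m₄)=63.041015625.
h·[f(m₁) + f(m₂) + f(m₃) + f(m₄)] = 0.75·(109.21875) = 81.9140625.

81.9140625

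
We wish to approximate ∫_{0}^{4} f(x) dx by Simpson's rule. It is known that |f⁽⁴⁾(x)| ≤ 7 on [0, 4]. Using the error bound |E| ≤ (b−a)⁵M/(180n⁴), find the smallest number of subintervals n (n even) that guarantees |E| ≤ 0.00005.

30

Need 7168/(180n⁴) ≤ 0.00005.
n⁴ ≥ 7168/(180·0.00005) = 796444 ⇒ n ≥ 29.8737, so the smallest even n is 30. (n must be even for Simpson's rule.)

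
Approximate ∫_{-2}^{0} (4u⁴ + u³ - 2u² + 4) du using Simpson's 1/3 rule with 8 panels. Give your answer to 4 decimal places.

24.2708

h = (0 − (-2))/8 = 0.25.
Nodes u₀,…,u₈ = -2, -1.75, -1.5, -1.25, -1, -0.75, -0.5, -0.25, 0.
f(u) = 4u⁴ + u³ - 2u² + 4: f₀=52, f₁=30.03125, f₂=16.375, f₃=8.6875, f₄=5, f₅=3.71875, f₆=3.625, f₇=3.875, f₈=4.
(h/3)·[f₀ + 4f₁ + 2f₂ + 4f₃ + 2f₄ + 4f₅ + 2f₆ + 4f₇ + f₈] = 0.083333·(291.25) = 24.2708.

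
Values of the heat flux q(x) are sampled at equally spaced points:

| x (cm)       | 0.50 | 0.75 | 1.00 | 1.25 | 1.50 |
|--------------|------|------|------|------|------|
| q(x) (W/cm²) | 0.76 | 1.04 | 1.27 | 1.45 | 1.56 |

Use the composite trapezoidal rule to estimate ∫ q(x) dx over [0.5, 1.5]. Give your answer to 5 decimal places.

1.23000

h = 0.25, n = 4.
(h/2)·[y₀ + 2y₁ + 2y₂ + 2y₃ + y₄] = 0.125·(9.84) = 1.23000.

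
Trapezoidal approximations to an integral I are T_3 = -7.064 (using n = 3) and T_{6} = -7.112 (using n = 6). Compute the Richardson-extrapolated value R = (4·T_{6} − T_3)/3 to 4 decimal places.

-7.1280

R = (4·T_{6} − T_3) / 3 = (4·(-7.112) − (-7.064))/3 = (-21.384)/3 = -7.1280.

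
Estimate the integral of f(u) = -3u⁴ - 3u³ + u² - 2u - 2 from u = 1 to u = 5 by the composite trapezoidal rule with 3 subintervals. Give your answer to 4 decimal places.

h = (5 − 1)/3 = 1.333333.
Nodes u₀,…,u₃ = 1, 2.333333, 3.666667, 5.
f(u) = -3u⁴ - 3u³ + u² - 2u - 2: f₀=-9, f₁=-128.259259, f₂=-686.037037, f₃=-2237.
(h/2)·[f₀ + 2f₁ + 2f₂ + f₃] = 0.666667·(-3874.592593) = -2583.0617.

-2583.0617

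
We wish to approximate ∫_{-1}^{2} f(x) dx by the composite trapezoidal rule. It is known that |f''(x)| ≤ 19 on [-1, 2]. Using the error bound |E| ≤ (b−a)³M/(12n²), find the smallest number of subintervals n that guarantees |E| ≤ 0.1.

21

Need 513/(12n²) ≤ 0.1.
n² ≥ 513/(12·0.1) = 427.5 ⇒ n ≥ 20.6761, so the smallest n is 21.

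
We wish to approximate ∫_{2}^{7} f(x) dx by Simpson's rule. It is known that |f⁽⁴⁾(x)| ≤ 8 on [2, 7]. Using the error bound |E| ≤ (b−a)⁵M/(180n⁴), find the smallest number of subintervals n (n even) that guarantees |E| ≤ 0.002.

Need 25000/(180n⁴) ≤ 0.002.
n⁴ ≥ 25000/(180·0.002) = 69444.4 ⇒ n ≥ 16.2334, so the smallest even n is 18. (n must be even for Simpson's rule.)

18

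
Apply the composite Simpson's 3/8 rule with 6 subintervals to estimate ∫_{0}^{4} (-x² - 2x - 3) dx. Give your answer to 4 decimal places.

-49.3333

h = (4 − 0)/6 = 0.666667.
Nodes x₀,…,x₆ = 0, 0.666667, 1.333333, 2, 2.666667, 3.333333, 4.
f(x) = -x² - 2x - 3: f₀=-3, f₁=-4.777778, f₂=-7.444444, f₃=-11, f₄=-15.444444, f₅=-20.777778, f₆=-27.
(3h/8)·[f₀ + 3f₁ + 3f₂ + 2f₃ + 3f₄ + 3f₅ + f₆] = 0.25·(-197.333333) = -49.3333.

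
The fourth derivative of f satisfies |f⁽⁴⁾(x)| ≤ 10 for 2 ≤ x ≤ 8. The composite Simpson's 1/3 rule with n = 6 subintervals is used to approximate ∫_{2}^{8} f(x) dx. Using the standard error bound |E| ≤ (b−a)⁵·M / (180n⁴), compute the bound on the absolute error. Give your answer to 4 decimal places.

|E| ≤ (6)⁵·10 / (180·6⁴) = 77760/233280 = 0.3333.

0.3333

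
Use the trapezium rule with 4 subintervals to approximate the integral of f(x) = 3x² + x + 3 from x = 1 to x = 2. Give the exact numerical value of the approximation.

h = (2 − 1)/4 = 0.25.
Nodes x₀,…,x₄ = 1, 1.25, 1.5, 1.75, 2.
f(x) = 3x² + x + 3: f₀=7, f₁=8.9375, f₂=11.25, f₃=13.9375, f₄=17.
(h/2)·[f₀ + 2f₁ + 2f₂ + 2f₃ + f₄] = 0.125·(92.25) = 11.53125.

11.53125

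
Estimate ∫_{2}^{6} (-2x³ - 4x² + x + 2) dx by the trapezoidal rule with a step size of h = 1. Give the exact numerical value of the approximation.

h = (6 − 2)/4 = 1.
Nodes x₀,…,x₄ = 2, 3, 4, 5, 6.
f(x) = -2x³ - 4x² + x + 2: f₀=-28, f₁=-85, f₂=-186, f₃=-343, f₄=-568.
(h/2)·[f₀ + 2f₁ + 2f₂ + 2f₃ + f₄] = 0.5·(-1824) = -912.

-912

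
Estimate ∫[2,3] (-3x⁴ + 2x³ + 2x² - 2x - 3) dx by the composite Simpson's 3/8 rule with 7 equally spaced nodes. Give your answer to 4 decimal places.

-89.4340

h = (3 − 2)/6 = 0.166667.
Nodes x₀,…,x₆ = 2, 2.166667, 2.333333, 2.5, 2.666667, 2.833333, 3.
f(x) = -3x⁴ + 2x³ + 2x² - 2x - 3: f₀=-31, f₁=-43.715278, f₂=-60.296296, f₃=-81.4375, f₄=-107.888889, f₅=-140.456019, f₆=-180.
(3h/8)·[f₀ + 3f₁ + 3f₂ + 2f₃ + 3f₄ + 3f₅ + f₆] = 0.0625·(-1430.944444) = -89.4340.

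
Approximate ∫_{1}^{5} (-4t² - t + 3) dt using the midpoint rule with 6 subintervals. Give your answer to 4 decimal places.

-164.7407

h = (5 − 1)/6 = 0.666667.
Midpoints m₁,…,m₆ = 1.333333, 2, 2.666667, 3.333333, 4, 4.666667.
f(m₁)=-5.444444, f(m₂)=-15, f(m₃)=-28.111111, f(m₄)=-44.777778, f(m₅)=-65, f(m₆)=-88.777778.
h·[f(m₁) + f(m₂) + f(m₃) + f(m₄) + f(m₅) + f(m₆)] = 0.666667·(-247.111111) = -164.7407.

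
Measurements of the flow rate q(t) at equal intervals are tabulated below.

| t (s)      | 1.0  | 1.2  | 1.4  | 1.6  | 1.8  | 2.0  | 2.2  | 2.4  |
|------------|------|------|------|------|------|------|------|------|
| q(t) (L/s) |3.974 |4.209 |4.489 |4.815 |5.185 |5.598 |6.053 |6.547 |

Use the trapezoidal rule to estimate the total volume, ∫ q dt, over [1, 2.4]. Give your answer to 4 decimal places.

7.1219

h = 0.2, n = 7.
(h/2)·[y₀ + 2y₁ + 2y₂ + 2y₃ + 2y₄ + 2y₅ + 2y₆ + y₇] = 0.1·(71.219) = 7.1219.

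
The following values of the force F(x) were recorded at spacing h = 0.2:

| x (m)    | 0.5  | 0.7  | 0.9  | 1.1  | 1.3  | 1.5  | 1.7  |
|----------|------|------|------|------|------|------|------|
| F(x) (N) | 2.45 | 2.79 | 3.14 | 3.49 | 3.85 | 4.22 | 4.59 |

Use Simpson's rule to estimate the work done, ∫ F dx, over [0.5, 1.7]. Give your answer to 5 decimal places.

4.20133

h = 0.2, n = 6.
(h/3)·[y₀ + 4y₁ + 2y₂ + 4y₃ + 2y₄ + 4y₅ + y₆] = 0.066667·(63.02) = 4.20133.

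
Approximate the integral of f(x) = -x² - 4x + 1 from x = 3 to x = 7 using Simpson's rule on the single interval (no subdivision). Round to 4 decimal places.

S = (b−a)/6 · [f(3) + 4f(5) + f(7)] = 0.666667·[(-20) + 4·(-44) + (-76)] = -181.3333.

-181.3333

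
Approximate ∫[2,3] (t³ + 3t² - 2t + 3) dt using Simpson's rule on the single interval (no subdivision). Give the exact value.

33.25

S = (b−a)/6 · [f(2) + 4f(2.5) + f(3)] = 0.166667·[19 + 4·32.375 + 51] = 33.25.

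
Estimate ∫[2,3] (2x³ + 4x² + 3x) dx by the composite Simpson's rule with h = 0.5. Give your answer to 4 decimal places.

h = (3 − 2)/2 = 0.5.
Nodes x₀,…,x₂ = 2, 2.5, 3.
f(x) = 2x³ + 4x² + 3x: f₀=38, f₁=63.75, f₂=99.
(h/3)·[f₀ + 4f₁ + f₂] = 0.166667·(392) = 65.3333.

65.3333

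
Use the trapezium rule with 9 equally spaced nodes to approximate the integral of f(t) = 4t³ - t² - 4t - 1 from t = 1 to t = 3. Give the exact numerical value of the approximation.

h = (3 − 1)/8 = 0.25.
Nodes t₀,…,t₈ = 1, 1.25, 1.5, 1.75, 2, 2.25, 2.5, 2.75, 3.
f(t) = 4t³ - t² - 4t - 1: f₀=-2, f₁=0.25, f₂=4.25, f₃=10.375, f₄=19, f₅=30.5, f₆=45.25, f₇=63.625, f₈=86.
(h/2)·[f₀ + 2f₁ + 2f₂ + 2f₃ + 2f₄ + 2f₅ + 2f₆ + 2f₇ + f₈] = 0.125·(430.5) = 53.8125.

53.8125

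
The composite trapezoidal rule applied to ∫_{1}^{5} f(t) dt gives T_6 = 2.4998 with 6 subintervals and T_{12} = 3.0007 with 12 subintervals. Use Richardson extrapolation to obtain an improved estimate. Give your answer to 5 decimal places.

R = (4·T_{12} − T_6) / 3 = (4·3.0007 − 2.4998)/3 = (9.5030)/3 = 3.16767.

3.16767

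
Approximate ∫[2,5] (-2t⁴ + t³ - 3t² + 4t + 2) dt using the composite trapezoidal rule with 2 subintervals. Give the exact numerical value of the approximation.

-1320

h = (5 − 2)/2 = 1.5.
Nodes t₀,…,t₂ = 2, 3.5, 5.
f(t) = -2t⁴ + t³ - 3t² + 4t + 2: f₀=-26, f₁=-278, f₂=-1178.
(h/2)·[f₀ + 2f₁ + f₂] = 0.75·(-1760) = -1320.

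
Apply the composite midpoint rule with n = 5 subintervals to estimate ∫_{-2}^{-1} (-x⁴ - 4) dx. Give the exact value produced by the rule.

h = (-1 − (-2))/5 = 0.2.
Midpoints m₁,…,m₅ = -1.9, -1.7, -1.5, -1.3, -1.1.
f(m₁)=-17.0321, f(m₂)=-12.3521, f(m₃)=-9.0625, f(m₄)=-6.8561, f(m₅)=-5.4641.
h·[f(m₁) + f(m₂) + f(m₃) + f(m₄) + f(m₅)] = 0.2·(-50.7669) = -10.15338.

-10.15338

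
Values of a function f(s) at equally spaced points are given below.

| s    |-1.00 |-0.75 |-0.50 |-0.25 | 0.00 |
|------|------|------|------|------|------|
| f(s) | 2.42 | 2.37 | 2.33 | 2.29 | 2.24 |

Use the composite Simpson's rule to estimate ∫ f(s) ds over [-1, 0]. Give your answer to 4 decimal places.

2.3300

h = 0.25, n = 4.
(h/3)·[y₀ + 4y₁ + 2y₂ + 4y₃ + y₄] = 0.083333·(27.96) = 2.3300.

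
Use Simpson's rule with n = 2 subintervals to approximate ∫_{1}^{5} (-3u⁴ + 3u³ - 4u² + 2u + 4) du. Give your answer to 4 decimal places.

h = (5 − 1)/2 = 2.
Nodes u₀,…,u₂ = 1, 3, 5.
f(u) = -3u⁴ + 3u³ - 4u² + 2u + 4: f₀=2, f₁=-188, f₂=-1586.
(h/3)·[f₀ + 4f₁ + f₂] = 0.666667·(-2336) = -1557.3333.

-1557.3333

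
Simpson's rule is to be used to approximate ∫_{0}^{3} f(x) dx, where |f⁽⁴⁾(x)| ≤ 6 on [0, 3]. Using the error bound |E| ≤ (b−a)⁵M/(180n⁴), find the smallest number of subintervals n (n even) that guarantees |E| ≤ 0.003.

Need 1458/(180n⁴) ≤ 0.003.
n⁴ ≥ 1458/(180·0.003) = 2700 ⇒ n ≥ 7.2084, so the smallest even n is 8. (n must be even for Simpson's rule.)

8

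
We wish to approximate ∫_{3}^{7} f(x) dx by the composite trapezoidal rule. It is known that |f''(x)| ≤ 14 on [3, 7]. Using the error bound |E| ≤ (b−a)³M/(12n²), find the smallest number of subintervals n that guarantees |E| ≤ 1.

Need 896/(12n²) ≤ 1.
n² ≥ 896/(12·1) = 74.6667 ⇒ n ≥ 8.6410, so the smallest n is 9.

9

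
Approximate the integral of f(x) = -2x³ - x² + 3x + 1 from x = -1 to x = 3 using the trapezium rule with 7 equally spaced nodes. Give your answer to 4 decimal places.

-35.4074

h = (3 − (-1))/6 = 0.666667.
Nodes x₀,…,x₆ = -1, -0.333333, 0.333333, 1, 1.666667, 2.333333, 3.
f(x) = -2x³ - x² + 3x + 1: f₀=-1, f₁=-0.037037, f₂=1.814815, f₃=1, f₄=-6.037037, f₅=-22.851852, f₆=-53.
(h/2)·[f₀ + 2f₁ + 2f₂ + 2f₃ + 2f₄ + 2f₅ + f₆] = 0.333333·(-106.222222) = -35.4074.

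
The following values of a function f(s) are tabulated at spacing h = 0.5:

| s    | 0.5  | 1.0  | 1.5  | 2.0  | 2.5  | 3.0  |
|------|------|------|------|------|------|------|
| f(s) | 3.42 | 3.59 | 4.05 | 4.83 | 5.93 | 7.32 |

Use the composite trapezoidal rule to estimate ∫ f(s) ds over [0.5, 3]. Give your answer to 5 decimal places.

11.88500

h = 0.5, n = 5.
(h/2)·[y₀ + 2y₁ + 2y₂ + 2y₃ + 2y₄ + y₅] = 0.25·(47.54) = 11.88500.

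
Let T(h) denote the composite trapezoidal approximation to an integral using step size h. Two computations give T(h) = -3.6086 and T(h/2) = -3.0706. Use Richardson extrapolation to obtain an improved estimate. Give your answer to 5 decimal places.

-2.89127

R = (4·T(h/2) − T(h)) / 3 = (4·(-3.0706) − (-3.6086))/3 = (-8.6738)/3 = -2.89127.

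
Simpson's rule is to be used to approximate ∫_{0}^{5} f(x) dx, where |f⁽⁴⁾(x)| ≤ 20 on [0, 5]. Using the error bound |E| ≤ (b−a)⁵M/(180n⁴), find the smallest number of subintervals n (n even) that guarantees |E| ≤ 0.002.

22

Need 62500/(180n⁴) ≤ 0.002.
n⁴ ≥ 62500/(180·0.002) = 173611 ⇒ n ≥ 20.4124, so the smallest even n is 22. (n must be even for Simpson's rule.)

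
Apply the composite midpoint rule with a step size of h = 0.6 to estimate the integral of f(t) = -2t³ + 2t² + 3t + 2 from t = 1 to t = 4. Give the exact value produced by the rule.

-55.83

h = (4 − 1)/5 = 0.6.
Midpoints m₁,…,m₅ = 1.3, 1.9, 2.5, 3.1, 3.7.
f(m₁)=4.886, f(m₂)=1.202, f(m₃)=-9.25, f(m₄)=-29.062, f(m₅)=-60.826.
h·[f(m₁) + f(m₂) + f(m₃) + f(m₄) + f(m₅)] = 0.6·(-93.05) = -55.83.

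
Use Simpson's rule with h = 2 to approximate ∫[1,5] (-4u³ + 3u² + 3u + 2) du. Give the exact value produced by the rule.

h = (5 − 1)/2 = 2.
Nodes u₀,…,u₂ = 1, 3, 5.
f(u) = -4u³ + 3u² + 3u + 2: f₀=4, f₁=-70, f₂=-408.
(h/3)·[f₀ + 4f₁ + f₂] = 0.666667·(-684) = -456.

-456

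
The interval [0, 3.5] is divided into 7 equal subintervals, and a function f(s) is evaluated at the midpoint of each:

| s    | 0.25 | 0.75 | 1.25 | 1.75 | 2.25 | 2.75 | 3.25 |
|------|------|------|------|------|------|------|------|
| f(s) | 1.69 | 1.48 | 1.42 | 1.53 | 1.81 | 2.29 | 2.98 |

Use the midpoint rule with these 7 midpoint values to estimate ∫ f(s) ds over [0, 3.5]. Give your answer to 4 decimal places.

6.6000

h = 0.5, n = 7.
h·[y(m₁) + y(m₂) + y(m₃) + y(m₄) + y(m₅) + y(m₆) + y(m₇)] = 0.5·(13.20) = 6.6000.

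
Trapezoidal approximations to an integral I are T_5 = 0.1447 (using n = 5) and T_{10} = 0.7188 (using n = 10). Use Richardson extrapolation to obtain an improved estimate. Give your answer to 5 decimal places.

0.91017

R = (4·T_{10} − T_5) / 3 = (4·0.7188 − 0.1447)/3 = (2.7305)/3 = 0.91017.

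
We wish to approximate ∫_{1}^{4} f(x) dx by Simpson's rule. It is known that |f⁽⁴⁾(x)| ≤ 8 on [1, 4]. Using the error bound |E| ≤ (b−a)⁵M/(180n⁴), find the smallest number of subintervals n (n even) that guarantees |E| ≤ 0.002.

10

Need 1944/(180n⁴) ≤ 0.002.
n⁴ ≥ 1944/(180·0.002) = 5400 ⇒ n ≥ 8.5723, so the smallest even n is 10. (n must be even for Simpson's rule.)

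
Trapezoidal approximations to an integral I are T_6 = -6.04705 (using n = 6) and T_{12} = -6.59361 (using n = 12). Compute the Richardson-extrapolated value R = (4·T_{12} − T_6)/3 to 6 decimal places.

-6.775797

R = (4·T_{12} − T_6) / 3 = (4·(-6.59361) − (-6.04705))/3 = (-20.32739)/3 = -6.775797.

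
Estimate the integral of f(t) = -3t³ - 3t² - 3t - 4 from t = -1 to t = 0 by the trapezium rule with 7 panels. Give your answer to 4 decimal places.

-2.7449

h = (0 − (-1))/7 = 0.142857.
Nodes t₀,…,t₇ = -1, -0.857143, -0.714286, -0.571429, -0.428571, -0.285714, -0.142857, 0.
f(t) = -3t³ - 3t² - 3t - 4: f₀=-1, f₁=-1.743440, f₂=-2.294461, f₃=-2.705539, f₄=-3.029155, f₅=-3.317784, f₆=-3.623907, f₇=-4.
(h/2)·[f₀ + 2f₁ + 2f₂ + 2f₃ + 2f₄ + 2f₅ + 2f₆ + f₇] = 0.071429·(-38.428571) = -2.7449.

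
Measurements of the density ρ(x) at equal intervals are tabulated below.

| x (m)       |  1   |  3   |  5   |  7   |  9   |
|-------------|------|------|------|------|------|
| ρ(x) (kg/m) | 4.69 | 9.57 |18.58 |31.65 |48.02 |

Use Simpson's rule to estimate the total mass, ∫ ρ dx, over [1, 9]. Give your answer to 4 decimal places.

169.8333

h = 2, n = 4.
(h/3)·[y₀ + 4y₁ + 2y₂ + 4y₃ + y₄] = 0.666667·(254.75) = 169.8333.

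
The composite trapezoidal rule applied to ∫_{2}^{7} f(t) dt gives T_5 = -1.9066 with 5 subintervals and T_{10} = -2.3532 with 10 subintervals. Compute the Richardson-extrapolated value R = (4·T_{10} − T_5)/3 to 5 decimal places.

-2.50207

R = (4·T_{10} − T_5) / 3 = (4·(-2.3532) − (-1.9066))/3 = (-7.5062)/3 = -2.50207.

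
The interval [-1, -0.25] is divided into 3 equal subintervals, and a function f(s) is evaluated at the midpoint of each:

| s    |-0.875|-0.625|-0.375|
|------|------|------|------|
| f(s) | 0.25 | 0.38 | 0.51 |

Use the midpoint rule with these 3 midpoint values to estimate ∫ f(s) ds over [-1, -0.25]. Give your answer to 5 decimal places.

h = 0.25, n = 3.
h·[y(m₁) + y(m₂) + y(m₃)] = 0.25·(1.14) = 0.28500.

0.28500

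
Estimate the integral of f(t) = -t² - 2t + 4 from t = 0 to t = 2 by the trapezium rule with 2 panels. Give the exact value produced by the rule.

1

h = (2 − 0)/2 = 1.
Nodes t₀,…,t₂ = 0, 1, 2.
f(t) = -t² - 2t + 4: f₀=4, f₁=1, f₂=-4.
(h/2)·[f₀ + 2f₁ + f₂] = 0.5·(2) = 1.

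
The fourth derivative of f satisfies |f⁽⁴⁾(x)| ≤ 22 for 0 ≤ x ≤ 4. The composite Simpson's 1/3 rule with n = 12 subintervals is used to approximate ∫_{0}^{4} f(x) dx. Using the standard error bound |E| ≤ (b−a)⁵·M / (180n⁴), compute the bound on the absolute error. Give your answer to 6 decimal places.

0.006036

|E| ≤ (4)⁵·22 / (180·12⁴) = 22528/3732480 = 0.006036.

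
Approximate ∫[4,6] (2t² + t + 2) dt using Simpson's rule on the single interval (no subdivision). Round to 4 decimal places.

115.3333

S = (b−a)/6 · [f(4) + 4f(5) + f(6)] = 0.333333·[38 + 4·57 + 80] = 115.3333.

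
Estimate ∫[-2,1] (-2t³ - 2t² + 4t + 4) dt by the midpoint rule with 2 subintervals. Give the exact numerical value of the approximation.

h = (1 − (-2))/2 = 1.5.
Midpoints m₁,…,m₂ = -1.25, 0.25.
f(m₁)=-0.21875, f(m₂)=4.84375.
h·[f(m₁) + f(m₂)] = 1.5·(4.625) = 6.9375.

6.9375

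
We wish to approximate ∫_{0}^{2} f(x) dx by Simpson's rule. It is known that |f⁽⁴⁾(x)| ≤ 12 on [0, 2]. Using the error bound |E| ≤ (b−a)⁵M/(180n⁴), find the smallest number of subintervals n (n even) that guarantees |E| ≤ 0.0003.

10

Need 384/(180n⁴) ≤ 0.0003.
n⁴ ≥ 384/(180·0.0003) = 7111.11 ⇒ n ≥ 9.1830, so the smallest even n is 10. (n must be even for Simpson's rule.)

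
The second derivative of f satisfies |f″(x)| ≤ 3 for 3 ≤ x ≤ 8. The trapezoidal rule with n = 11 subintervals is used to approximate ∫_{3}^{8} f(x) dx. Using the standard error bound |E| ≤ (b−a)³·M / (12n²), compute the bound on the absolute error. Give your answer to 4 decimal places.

0.2583

|E| ≤ (5)³·3 / (12·11²) = 375/1452 = 0.2583.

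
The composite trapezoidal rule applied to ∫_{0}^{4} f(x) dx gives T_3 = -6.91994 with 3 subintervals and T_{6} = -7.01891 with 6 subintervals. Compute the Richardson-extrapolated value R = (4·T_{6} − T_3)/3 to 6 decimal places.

R = (4·T_{6} − T_3) / 3 = (4·(-7.01891) − (-6.91994))/3 = (-21.15570)/3 = -7.051900.

-7.051900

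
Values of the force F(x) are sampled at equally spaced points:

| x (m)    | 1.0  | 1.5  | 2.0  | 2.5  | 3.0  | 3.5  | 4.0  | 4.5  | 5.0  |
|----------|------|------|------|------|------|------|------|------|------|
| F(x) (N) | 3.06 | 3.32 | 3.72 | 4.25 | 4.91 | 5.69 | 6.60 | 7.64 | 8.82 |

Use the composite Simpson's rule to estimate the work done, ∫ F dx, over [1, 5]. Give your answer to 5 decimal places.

20.99000

h = 0.5, n = 8.
(h/3)·[y₀ + 4y₁ + 2y₂ + 4y₃ + 2y₄ + 4y₅ + 2y₆ + 4y₇ + y₈] = 0.166667·(125.94) = 20.99000.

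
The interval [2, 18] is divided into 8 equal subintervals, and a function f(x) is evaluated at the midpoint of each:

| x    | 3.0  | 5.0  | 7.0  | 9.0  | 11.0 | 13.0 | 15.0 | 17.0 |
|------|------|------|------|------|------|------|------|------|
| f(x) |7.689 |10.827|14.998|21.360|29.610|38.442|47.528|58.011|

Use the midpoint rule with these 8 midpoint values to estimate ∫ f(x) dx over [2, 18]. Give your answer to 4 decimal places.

h = 2, n = 8.
h·[y(m₁) + y(m₂) + y(m₃) + y(m₄) + y(m₅) + y(m₆) + y(m₇) + y(m₈)] = 2·(228.465) = 456.9300.

456.9300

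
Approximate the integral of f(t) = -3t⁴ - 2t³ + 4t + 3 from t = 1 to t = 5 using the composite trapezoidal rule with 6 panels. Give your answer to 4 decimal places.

-2186.7654

h = (5 − 1)/6 = 0.666667.
Nodes t₀,…,t₆ = 1, 1.666667, 2.333333, 3, 3.666667, 4.333333, 5.
f(t) = -3t⁴ - 2t³ + 4t + 3: f₀=2, f₁=-22.740741, f₂=-102, f₃=-282, f₄=-623.185185, f₅=-1200.222222, f₆=-2102.
(h/2)·[f₀ + 2f₁ + 2f₂ + 2f₃ + 2f₄ + 2f₅ + f₆] = 0.333333·(-6560.296296) = -2186.7654.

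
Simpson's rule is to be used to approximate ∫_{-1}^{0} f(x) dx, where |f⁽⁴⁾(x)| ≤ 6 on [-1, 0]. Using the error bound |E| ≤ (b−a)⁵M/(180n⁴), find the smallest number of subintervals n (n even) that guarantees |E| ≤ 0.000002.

Need 6/(180n⁴) ≤ 0.000002.
n⁴ ≥ 6/(180·0.000002) = 16666.7 ⇒ n ≥ 11.3622, so the smallest even n is 12. (n must be even for Simpson's rule.)

12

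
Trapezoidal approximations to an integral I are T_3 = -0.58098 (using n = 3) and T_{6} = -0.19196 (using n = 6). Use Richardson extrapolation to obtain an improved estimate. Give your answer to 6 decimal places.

R = (4·T_{6} − T_3) / 3 = (4·(-0.19196) − (-0.58098))/3 = (-0.18686)/3 = -0.062287.

-0.062287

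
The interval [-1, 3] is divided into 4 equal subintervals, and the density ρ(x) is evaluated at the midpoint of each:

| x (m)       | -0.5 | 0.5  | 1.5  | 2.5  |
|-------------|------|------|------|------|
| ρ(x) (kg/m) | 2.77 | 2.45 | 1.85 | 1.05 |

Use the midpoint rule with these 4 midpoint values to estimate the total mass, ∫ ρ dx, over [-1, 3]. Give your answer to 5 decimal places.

h = 1, n = 4.
h·[y(m₁) + y(m₂) + y(m₃) + y(m₄)] = 1·(8.12) = 8.12000.

8.12000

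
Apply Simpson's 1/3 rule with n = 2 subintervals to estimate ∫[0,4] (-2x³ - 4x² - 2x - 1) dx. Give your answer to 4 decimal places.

h = (4 − 0)/2 = 2.
Nodes x₀,…,x₂ = 0, 2, 4.
f(x) = -2x³ - 4x² - 2x - 1: f₀=-1, f₁=-37, f₂=-201.
(h/3)·[f₀ + 4f₁ + f₂] = 0.666667·(-350) = -233.3333.

-233.3333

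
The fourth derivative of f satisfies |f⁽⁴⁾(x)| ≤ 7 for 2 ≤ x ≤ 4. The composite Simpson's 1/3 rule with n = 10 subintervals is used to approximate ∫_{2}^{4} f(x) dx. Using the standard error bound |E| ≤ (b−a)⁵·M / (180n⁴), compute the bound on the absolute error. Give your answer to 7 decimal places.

0.0001244

|E| ≤ (2)⁵·7 / (180·10⁴) = 224/1800000 = 0.0001244.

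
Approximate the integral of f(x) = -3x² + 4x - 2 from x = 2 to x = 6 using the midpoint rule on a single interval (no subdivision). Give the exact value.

M = (b−a)·f(4) = 4·(-34) = -136.

-136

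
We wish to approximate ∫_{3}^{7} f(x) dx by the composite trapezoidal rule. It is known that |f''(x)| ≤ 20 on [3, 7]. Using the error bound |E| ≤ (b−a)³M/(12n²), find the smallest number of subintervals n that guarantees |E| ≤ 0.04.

Need 1280/(12n²) ≤ 0.04.
n² ≥ 1280/(12·0.04) = 2666.67 ⇒ n ≥ 51.6398, so the smallest n is 52.

52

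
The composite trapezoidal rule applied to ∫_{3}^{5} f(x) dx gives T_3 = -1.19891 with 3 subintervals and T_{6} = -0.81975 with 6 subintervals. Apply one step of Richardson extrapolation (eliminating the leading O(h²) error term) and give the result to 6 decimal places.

-0.693363

R = (4·T_{6} − T_3) / 3 = (4·(-0.81975) − (-1.19891))/3 = (-2.08009)/3 = -0.693363.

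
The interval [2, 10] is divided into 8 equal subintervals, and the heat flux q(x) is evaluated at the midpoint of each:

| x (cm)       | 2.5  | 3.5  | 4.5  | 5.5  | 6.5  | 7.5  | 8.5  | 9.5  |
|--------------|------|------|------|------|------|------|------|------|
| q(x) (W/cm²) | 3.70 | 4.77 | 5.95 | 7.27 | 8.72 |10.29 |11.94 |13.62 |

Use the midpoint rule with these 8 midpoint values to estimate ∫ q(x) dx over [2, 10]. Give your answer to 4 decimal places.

66.2600

h = 1, n = 8.
h·[y(m₁) + y(m₂) + y(m₃) + y(m₄) + y(m₅) + y(m₆) + y(m₇) + y(m₈)] = 1·(66.26) = 66.2600.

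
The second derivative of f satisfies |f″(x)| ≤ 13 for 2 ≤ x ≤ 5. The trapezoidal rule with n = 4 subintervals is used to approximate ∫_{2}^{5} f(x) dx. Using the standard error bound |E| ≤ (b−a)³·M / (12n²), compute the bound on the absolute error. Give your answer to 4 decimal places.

1.8281

|E| ≤ (3)³·13 / (12·4²) = 351/192 = 1.8281.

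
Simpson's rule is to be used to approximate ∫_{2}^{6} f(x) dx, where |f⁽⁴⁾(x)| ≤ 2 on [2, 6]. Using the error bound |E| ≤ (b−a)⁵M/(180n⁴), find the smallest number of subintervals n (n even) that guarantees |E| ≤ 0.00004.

24

Need 2048/(180n⁴) ≤ 0.00004.
n⁴ ≥ 2048/(180·0.00004) = 284444 ⇒ n ≥ 23.0940, so the smallest even n is 24. (n must be even for Simpson's rule.)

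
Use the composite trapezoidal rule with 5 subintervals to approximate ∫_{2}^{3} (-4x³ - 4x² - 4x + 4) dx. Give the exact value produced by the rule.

-96.56

h = (3 − 2)/5 = 0.2.
Nodes x₀,…,x₅ = 2, 2.2, 2.4, 2.6, 2.8, 3.
f(x) = -4x³ - 4x² - 4x + 4: f₀=-52, f₁=-66.752, f₂=-83.936, f₃=-103.744, f₄=-126.368, f₅=-152.
(h/2)·[f₀ + 2f₁ + 2f₂ + 2f₃ + 2f₄ + f₅] = 0.1·(-965.6) = -96.56.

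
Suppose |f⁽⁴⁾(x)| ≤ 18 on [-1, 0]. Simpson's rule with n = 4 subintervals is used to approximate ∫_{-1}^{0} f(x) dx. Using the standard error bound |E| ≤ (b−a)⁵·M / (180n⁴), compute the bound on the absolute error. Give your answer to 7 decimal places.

0.0003906

|E| ≤ (1)⁵·18 / (180·4⁴) = 18/46080 = 0.0003906.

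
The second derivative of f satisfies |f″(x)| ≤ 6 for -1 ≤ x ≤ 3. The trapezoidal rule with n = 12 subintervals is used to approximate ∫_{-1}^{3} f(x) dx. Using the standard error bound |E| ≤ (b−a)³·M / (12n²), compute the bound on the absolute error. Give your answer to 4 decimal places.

|E| ≤ (4)³·6 / (12·12²) = 384/1728 = 0.2222.

0.2222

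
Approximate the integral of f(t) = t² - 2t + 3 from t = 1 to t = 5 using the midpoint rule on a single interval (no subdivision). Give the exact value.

M = (b−a)·f(3) = 4·(6) = 24.

24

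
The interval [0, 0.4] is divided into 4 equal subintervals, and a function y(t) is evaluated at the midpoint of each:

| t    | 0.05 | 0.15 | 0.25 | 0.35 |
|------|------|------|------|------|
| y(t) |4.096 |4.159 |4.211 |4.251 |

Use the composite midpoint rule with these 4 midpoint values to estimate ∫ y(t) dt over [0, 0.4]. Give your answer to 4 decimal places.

h = 0.1, n = 4.
h·[y(m₁) + y(m₂) + y(m₃) + y(m₄)] = 0.1·(16.717) = 1.6717.

1.6717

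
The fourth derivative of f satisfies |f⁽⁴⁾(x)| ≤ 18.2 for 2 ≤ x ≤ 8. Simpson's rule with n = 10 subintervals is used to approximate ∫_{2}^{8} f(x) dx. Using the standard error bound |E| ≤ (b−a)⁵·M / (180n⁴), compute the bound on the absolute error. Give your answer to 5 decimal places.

|E| ≤ (6)⁵·18.2 / (180·10⁴) = 141523.2/1800000 = 0.07862.

0.07862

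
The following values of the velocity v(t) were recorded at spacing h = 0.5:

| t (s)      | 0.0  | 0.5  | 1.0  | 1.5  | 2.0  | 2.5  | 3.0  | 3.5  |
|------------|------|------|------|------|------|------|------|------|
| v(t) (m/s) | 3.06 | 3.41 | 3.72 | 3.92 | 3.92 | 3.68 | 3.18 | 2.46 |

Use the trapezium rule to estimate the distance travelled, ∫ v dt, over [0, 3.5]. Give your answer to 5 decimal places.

12.29500

h = 0.5, n = 7.
(h/2)·[y₀ + 2y₁ + 2y₂ + 2y₃ + 2y₄ + 2y₅ + 2y₆ + y₇] = 0.25·(49.18) = 12.29500.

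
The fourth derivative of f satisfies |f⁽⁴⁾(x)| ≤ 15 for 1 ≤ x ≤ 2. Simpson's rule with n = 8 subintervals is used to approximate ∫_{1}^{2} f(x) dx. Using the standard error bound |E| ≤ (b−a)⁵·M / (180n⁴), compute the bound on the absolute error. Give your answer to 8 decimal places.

|E| ≤ (1)⁵·15 / (180·8⁴) = 15/737280 = 0.00002035.

0.00002035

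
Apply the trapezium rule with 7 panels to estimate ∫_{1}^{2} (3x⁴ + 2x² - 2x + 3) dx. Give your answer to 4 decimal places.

23.4163

h = (2 − 1)/7 = 0.142857.
Nodes x₀,…,x₇ = 1, 1.142857, 1.285714, 1.428571, 1.571429, 1.714286, 1.857143, 2.
f(x) = 3x⁴ + 2x² - 2x + 3: f₀=6, f₁=8.444398, f₂=11.932528, f₃=16.719284, f₄=23.089546, f₅=31.358184, f₆=41.870054, f₇=55.
(h/2)·[f₀ + 2f₁ + 2f₂ + 2f₃ + 2f₄ + 2f₅ + 2f₆ + f₇] = 0.071429·(327.827988) = 23.4163.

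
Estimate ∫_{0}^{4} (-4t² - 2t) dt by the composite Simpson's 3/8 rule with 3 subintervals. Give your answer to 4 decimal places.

h = (4 − 0)/3 = 1.333333.
Nodes t₀,…,t₃ = 0, 1.333333, 2.666667, 4.
f(t) = -4t² - 2t: f₀=0, f₁=-9.777778, f₂=-33.777778, f₃=-72.
(3h/8)·[f₀ + 3f₁ + 3f₂ + f₃] = 0.5·(-202.666667) = -101.3333.

-101.3333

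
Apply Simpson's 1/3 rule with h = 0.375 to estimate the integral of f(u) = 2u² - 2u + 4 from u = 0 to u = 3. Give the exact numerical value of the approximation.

h = (3 − 0)/8 = 0.375.
Nodes u₀,…,u₈ = 0, 0.375, 0.75, 1.125, 1.5, 1.875, 2.25, 2.625, 3.
f(u) = 2u² - 2u + 4: f₀=4, f₁=3.53125, f₂=3.625, f₃=4.28125, f₄=5.5, f₅=7.28125, f₆=9.625, f₇=12.53125, f₈=16.
(h/3)·[f₀ + 4f₁ + 2f₂ + 4f₃ + 2f₄ + 4f₅ + 2f₆ + 4f₇ + f₈] = 0.125·(168) = 21.

21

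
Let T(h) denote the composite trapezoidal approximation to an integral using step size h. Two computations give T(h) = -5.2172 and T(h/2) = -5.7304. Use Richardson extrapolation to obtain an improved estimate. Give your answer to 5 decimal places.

-5.90147

R = (4·T(h/2) − T(h)) / 3 = (4·(-5.7304) − (-5.2172))/3 = (-17.7044)/3 = -5.90147.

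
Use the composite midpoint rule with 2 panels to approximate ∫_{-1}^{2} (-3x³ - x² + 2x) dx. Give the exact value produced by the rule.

h = (2 − (-1))/2 = 1.5.
Midpoints m₁,…,m₂ = -0.25, 1.25.
f(m₁)=-0.515625, f(m₂)=-4.921875.
h·[f(m₁) + f(m₂)] = 1.5·(-5.4375) = -8.15625.

-8.15625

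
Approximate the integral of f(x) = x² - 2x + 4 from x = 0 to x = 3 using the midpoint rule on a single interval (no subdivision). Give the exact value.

9.75

M = (b−a)·f(1.5) = 3·(3.25) = 9.75.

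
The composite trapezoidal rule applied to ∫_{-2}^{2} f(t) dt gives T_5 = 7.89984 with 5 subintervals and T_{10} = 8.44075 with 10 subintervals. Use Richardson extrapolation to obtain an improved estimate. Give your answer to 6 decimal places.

8.621053

R = (4·T_{10} − T_5) / 3 = (4·8.44075 − 7.89984)/3 = (25.86316)/3 = 8.621053.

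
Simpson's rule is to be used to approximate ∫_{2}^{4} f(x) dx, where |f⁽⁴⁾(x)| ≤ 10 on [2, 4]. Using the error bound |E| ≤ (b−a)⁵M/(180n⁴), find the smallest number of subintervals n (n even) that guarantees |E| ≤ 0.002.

Need 320/(180n⁴) ≤ 0.002.
n⁴ ≥ 320/(180·0.002) = 888.889 ⇒ n ≥ 5.4602, so the smallest even n is 6. (n must be even for Simpson's rule.)

6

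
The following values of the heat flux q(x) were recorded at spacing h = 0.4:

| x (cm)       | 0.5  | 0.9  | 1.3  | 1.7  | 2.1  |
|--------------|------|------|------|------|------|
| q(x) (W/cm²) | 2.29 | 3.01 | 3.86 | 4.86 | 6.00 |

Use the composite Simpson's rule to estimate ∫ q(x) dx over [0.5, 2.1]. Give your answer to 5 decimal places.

6.33200

h = 0.4, n = 4.
(h/3)·[y₀ + 4y₁ + 2y₂ + 4y₃ + y₄] = 0.133333·(47.49) = 6.33200.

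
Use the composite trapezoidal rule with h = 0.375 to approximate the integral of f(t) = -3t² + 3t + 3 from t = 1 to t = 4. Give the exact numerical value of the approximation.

h = (4 − 1)/8 = 0.375.
Nodes t₀,…,t₈ = 1, 1.375, 1.75, 2.125, 2.5, 2.875, 3.25, 3.625, 4.
f(t) = -3t² + 3t + 3: f₀=3, f₁=1.453125, f₂=-0.9375, f₃=-4.171875, f₄=-8.25, f₅=-13.171875, f₆=-18.9375, f₇=-25.546875, f₈=-33.
(h/2)·[f₀ + 2f₁ + 2f₂ + 2f₃ + 2f₄ + 2f₅ + 2f₆ + 2f₇ + f₈] = 0.1875·(-169.125) = -31.7109375.

-31.7109375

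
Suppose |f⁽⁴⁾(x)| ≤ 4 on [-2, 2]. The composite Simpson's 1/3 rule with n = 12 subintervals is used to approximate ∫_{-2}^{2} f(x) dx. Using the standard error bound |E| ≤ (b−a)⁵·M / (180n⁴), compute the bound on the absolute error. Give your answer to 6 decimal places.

|E| ≤ (4)⁵·4 / (180·12⁴) = 4096/3732480 = 0.001097.

0.001097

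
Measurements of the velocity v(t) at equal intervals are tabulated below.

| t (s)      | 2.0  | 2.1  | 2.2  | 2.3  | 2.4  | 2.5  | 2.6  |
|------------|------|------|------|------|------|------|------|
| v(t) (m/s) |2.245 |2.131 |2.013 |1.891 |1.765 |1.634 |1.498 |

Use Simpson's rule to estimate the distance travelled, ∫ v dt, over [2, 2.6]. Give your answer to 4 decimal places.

1.1308

h = 0.1, n = 6.
(h/3)·[y₀ + 4y₁ + 2y₂ + 4y₃ + 2y₄ + 4y₅ + y₆] = 0.033333·(33.923) = 1.1308.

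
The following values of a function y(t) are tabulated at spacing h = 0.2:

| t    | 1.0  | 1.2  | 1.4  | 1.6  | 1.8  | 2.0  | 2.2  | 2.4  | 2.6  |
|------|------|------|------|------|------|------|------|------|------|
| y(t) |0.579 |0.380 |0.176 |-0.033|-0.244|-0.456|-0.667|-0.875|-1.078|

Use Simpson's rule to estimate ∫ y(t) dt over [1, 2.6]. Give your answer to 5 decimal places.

-0.39367

h = 0.2, n = 8.
(h/3)·[y₀ + 4y₁ + 2y₂ + 4y₃ + 2y₄ + 4y₅ + 2y₆ + 4y₇ + y₈] = 0.066667·(-5.905) = -0.39367.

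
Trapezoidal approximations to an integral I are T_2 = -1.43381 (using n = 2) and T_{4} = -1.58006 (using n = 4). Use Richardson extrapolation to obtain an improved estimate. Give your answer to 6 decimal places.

-1.628810

R = (4·T_{4} − T_2) / 3 = (4·(-1.58006) − (-1.43381))/3 = (-4.88643)/3 = -1.628810.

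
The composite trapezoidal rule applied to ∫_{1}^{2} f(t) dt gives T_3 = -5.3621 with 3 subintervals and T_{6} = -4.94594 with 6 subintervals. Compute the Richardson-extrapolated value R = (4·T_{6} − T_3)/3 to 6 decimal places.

R = (4·T_{6} − T_3) / 3 = (4·(-4.94594) − (-5.3621))/3 = (-14.42166)/3 = -4.807220.

-4.807220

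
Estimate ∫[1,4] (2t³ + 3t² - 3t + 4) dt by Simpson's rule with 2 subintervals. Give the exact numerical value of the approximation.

h = (4 − 1)/2 = 1.5.
Nodes t₀,…,t₂ = 1, 2.5, 4.
f(t) = 2t³ + 3t² - 3t + 4: f₀=6, f₁=46.5, f₂=168.
(h/3)·[f₀ + 4f₁ + f₂] = 0.5·(360) = 180.

180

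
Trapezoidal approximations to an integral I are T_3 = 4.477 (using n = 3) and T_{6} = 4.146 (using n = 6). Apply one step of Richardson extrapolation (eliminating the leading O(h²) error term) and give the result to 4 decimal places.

R = (4·T_{6} − T_3) / 3 = (4·4.146 − 4.477)/3 = (12.107)/3 = 4.0357.

4.0357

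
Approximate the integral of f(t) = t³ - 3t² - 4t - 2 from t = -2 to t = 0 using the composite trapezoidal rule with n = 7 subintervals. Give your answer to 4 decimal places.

h = (0 − (-2))/7 = 0.285714.
Nodes t₀,…,t₇ = -2, -1.714286, -1.428571, -1.142857, -0.857143, -0.571429, -0.285714, 0.
f(t) = t³ - 3t² - 4t - 2: f₀=-14, f₁=-8.997085, f₂=-5.323615, f₃=-2.839650, f₄=-1.405248, f₅=-0.880466, f₆=-1.125364, f₇=-2.
(h/2)·[f₀ + 2f₁ + 2f₂ + 2f₃ + 2f₄ + 2f₅ + 2f₆ + f₇] = 0.142857·(-57.142857) = -8.1633.

-8.1633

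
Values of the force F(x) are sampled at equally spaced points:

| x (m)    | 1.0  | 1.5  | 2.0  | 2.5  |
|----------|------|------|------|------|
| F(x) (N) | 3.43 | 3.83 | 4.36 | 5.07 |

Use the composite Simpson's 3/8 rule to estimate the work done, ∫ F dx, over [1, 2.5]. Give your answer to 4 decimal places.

6.2006

h = 0.5, n = 3.
(3h/8)·[y₀ + 3y₁ + 3y₂ + y₃] = 0.1875·(33.07) = 6.2006.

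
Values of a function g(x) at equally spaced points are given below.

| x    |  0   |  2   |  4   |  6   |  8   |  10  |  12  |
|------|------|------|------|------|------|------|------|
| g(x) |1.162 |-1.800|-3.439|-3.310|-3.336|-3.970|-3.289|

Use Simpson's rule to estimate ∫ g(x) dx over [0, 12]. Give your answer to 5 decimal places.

-34.66467

h = 2, n = 6.
(h/3)·[y₀ + 4y₁ + 2y₂ + 4y₃ + 2y₄ + 4y₅ + y₆] = 0.666667·(-51.997) = -34.66467.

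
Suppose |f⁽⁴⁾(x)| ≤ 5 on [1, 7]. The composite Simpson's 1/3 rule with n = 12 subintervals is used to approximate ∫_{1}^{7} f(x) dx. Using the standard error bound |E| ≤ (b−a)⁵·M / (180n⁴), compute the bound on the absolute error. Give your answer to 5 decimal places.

0.01042

|E| ≤ (6)⁵·5 / (180·12⁴) = 38880/3732480 = 0.01042.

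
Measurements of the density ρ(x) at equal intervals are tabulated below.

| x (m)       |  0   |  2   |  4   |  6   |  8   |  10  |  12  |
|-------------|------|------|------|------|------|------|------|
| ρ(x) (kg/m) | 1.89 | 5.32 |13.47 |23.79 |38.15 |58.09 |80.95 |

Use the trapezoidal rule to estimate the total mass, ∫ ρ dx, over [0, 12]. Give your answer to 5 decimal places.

360.48000

h = 2, n = 6.
(h/2)·[y₀ + 2y₁ + 2y₂ + 2y₃ + 2y₄ + 2y₅ + y₆] = 1·(360.48) = 360.48000.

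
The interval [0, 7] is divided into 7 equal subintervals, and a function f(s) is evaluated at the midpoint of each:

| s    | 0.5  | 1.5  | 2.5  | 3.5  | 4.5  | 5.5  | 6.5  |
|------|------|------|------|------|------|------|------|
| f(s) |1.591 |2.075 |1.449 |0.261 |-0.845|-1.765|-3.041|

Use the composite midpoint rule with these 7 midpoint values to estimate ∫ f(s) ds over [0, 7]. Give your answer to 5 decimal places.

-0.27500

h = 1, n = 7.
h·[y(m₁) + y(m₂) + y(m₃) + y(m₄) + y(m₅) + y(m₆) + y(m₇)] = 1·(-0.275) = -0.27500.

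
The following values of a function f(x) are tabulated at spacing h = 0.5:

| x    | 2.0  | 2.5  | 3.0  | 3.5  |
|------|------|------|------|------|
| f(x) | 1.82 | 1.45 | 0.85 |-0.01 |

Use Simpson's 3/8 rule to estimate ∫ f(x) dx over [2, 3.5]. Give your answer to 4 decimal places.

h = 0.5, n = 3.
(3h/8)·[y₀ + 3y₁ + 3y₂ + y₃] = 0.1875·(8.71) = 1.6331.

1.6331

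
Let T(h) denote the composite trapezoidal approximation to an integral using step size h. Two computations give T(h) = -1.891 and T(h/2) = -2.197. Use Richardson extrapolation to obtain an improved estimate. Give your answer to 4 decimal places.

-2.2990

R = (4·T(h/2) − T(h)) / 3 = (4·(-2.197) − (-1.891))/3 = (-6.897)/3 = -2.2990.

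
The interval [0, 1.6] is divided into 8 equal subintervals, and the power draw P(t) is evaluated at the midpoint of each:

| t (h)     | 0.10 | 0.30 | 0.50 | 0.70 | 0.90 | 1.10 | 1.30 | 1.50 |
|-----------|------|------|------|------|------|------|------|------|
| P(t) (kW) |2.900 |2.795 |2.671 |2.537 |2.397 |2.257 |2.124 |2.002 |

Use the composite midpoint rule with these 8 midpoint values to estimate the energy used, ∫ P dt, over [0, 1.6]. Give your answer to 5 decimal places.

h = 0.2, n = 8.
h·[y(m₁) + y(m₂) + y(m₃) + y(m₄) + y(m₅) + y(m₆) + y(m₇) + y(m₈)] = 0.2·(19.683) = 3.93660.

3.93660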